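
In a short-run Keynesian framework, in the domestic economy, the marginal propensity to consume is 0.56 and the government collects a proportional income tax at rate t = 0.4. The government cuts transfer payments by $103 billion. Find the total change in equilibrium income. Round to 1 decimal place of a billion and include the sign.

The transfer change shifts disposable income by −$103 billion, so first-round consumption changes by c·ΔTR = 0.56 × (−$103 billion) = −$57.68 billion.
Expenditure multiplier = 1/(1 − c(1−t)) = 1/(1 − 0.56×0.6) = 1/0.664 ≈ 1.506.
The transfer multiplier is c × k ≈ 0.843, so ΔY = k × (c·ΔTR) = (−$57.68 billion) / 0.664 ≈ −$86.9 billion.

−$86.9 billion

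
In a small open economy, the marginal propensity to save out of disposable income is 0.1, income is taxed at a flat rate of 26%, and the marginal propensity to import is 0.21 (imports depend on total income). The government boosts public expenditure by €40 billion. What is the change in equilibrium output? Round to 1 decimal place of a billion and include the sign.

MPC = 1 − MPS = 1 − 0.1 = 0.9.
Expenditure multiplier = 1/(1 − c(1−t) + m) = 1/(1 − 0.9×0.74 + 0.21) = 1/0.544 ≈ 1.838.
ΔY = k × ΔG = (+€40 billion) / 0.544 ≈ +€73.5 billion.

+€73.5 billion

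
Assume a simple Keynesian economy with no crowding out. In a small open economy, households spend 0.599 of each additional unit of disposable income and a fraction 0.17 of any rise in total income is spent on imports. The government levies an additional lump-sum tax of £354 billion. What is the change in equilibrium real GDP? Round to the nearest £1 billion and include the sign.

−£371 billion

A lump-sum tax change of +£354 billion shifts disposable income by −£354 billion; first-round consumption changes by −c × ΔT = −0.599 × (+£354 billion) = −£212.046 billion.
Expenditure multiplier = 1/(1 − c + m) = 1/(1 − 0.599 + 0.17) = 1/0.571 ≈ 1.751.
The tax multiplier is −c × k ≈ −1.049, so ΔY = k × (−c·ΔT) = (−£212.046 billion) / 0.571 ≈ −£371 billion.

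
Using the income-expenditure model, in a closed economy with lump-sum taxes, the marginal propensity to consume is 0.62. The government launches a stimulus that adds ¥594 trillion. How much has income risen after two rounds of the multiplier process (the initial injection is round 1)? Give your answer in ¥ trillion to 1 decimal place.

Round 1 adds ΔG = ¥594 trillion; each later round is MPC = 0.62 times the previous.
After 2 rounds: 594 + 368.28 = ΔG·(1 − c^2)/(1 − c) = 594 × (1 − 0.3844)/0.38 ≈ ¥962.3 trillion.

¥962.3 trillion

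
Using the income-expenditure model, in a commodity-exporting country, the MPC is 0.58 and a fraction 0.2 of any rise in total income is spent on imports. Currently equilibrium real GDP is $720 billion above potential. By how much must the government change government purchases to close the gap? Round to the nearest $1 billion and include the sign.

−$446 billion

Spending multiplier = 1/(1 − c + m) = 1/(1 − 0.58 + 0.2) = 1/0.62 ≈ 1.613.
Need ΔY = −$720 billion, so ΔG = ΔY/k = (−$720 billion) × 0.62 ≈ −$446 billion.
The government should cut government purchases by $446 billion.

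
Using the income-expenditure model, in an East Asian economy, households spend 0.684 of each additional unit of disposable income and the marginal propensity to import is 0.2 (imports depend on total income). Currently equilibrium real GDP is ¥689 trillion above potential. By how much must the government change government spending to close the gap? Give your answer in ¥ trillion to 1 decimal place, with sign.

Spending multiplier = 1/(1 − c + m) = 1/(1 − 0.684 + 0.2) = 1/0.516 ≈ 1.938.
Need ΔY = −¥689 trillion, so ΔG = ΔY/k = (−¥689 trillion) × 0.516 ≈ −¥355.5 trillion.
The government should cut government spending by ¥355.5 trillion.

−¥355.5 trillion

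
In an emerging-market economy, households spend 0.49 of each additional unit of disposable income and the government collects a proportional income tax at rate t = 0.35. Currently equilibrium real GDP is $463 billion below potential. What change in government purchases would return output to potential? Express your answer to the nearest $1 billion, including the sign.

+$316 billion

Spending multiplier = 1/(1 − c(1−t)) = 1/(1 − 0.49×0.65) = 1/0.6815 ≈ 1.467.
Need ΔY = +$463 billion, so ΔG = ΔY/k = (+$463 billion) × 0.6815 ≈ +$316 billion.
The government should increase government purchases by $316 billion.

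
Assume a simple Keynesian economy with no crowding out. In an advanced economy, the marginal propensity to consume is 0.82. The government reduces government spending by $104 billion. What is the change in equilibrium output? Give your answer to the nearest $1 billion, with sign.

−$578 billion

Spending multiplier = 1/(1 − MPC) = 1/(1 − 0.82) = 1/0.18 ≈ 5.556.
ΔY = k × ΔG = (−$104 billion) / 0.18 ≈ −$578 billion.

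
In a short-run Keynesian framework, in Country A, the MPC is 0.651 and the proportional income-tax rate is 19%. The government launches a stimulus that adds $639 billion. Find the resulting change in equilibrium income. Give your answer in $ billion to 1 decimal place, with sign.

Spending multiplier = 1/(1 − c(1−t)) = 1/(1 − 0.651×0.81) = 1/0.47269 ≈ 2.116.
ΔY = k × ΔG = (+$639 billion) / 0.47269 ≈ +$1,351.8 billion.

+$1,351.8 billion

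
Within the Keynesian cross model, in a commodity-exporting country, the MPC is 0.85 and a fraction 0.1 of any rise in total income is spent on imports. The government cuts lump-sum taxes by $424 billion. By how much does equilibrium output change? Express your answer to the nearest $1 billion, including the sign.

A lump-sum tax change of −$424 billion shifts disposable income by +$424 billion; first-round consumption changes by −c × ΔT = −0.85 × (−$424 billion) = +$360.4 billion.
Expenditure multiplier = 1/(1 − c + m) = 1/(1 − 0.85 + 0.1) = 1/0.25 = 4.
The tax multiplier is −c × k = −3.4, so ΔY = k × (−c·ΔT) = (+$360.4 billion) / 0.25 ≈ +$1,442 billion.

+$1,442 billion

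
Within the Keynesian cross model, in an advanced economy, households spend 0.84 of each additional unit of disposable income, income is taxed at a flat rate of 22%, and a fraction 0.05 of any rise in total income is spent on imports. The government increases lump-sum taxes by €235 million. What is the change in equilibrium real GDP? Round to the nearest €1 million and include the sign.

−€500 million

A lump-sum tax change of +€235 million shifts disposable income by −€235 million; first-round consumption changes by −c × ΔT = −0.84 × (+€235 million) = −€197.4 million.
Expenditure multiplier = 1/(1 − c(1−t) + m) = 1/(1 − 0.84×0.78 + 0.05) = 1/0.3948 ≈ 2.533.
The tax multiplier is −c × k ≈ −2.128, so ΔY = k × (−c·ΔT) = (−€197.4 million) / 0.3948 = −€500 million.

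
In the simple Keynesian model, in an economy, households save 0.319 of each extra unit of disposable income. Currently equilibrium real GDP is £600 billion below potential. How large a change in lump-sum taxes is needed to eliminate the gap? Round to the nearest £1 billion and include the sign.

MPC = 1 − MPS = 1 − 0.319 = 0.681.
Spending multiplier = 1/(1 − MPC) = 1/(1 − 0.681) = 1/0.319 ≈ 3.135.
Tax multiplier = −c·k = −0.681/0.319 ≈ −2.135. Need ΔY = +£600 billion, so ΔT = ΔY/(−c·k) = −(+£600 billion) × 0.319 / 0.681 ≈ −£281 billion.
The government should cut lump-sum taxes by £281 billion.

−£281 billion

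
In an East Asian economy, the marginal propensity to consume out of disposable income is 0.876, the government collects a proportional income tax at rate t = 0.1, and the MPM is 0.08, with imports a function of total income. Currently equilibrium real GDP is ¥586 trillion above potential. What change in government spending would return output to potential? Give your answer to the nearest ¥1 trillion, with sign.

−¥171 trillion

Spending multiplier = 1/(1 − c(1−t) + m) = 1/(1 − 0.876×0.9 + 0.08) = 1/0.2916 ≈ 3.429.
Need ΔY = −¥586 trillion, so ΔG = ΔY/k = (−¥586 trillion) × 0.2916 ≈ −¥171 trillion.
The government should cut government spending by ¥171 trillion.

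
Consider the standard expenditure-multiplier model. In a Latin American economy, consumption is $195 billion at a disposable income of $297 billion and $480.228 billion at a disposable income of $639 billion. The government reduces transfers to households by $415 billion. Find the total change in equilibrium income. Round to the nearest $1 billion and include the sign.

MPC = ΔC/ΔYd = (480.228 − 195)/(639 − 297) = 285.228/342 = 0.834.
The transfer change shifts disposable income by −$415 billion, so first-round consumption changes by c·ΔTR = 0.834 × (−$415 billion) = −$346.11 billion.
Expenditure multiplier = 1/(1 − MPC) = 1/(1 − 0.834) = 1/0.166 ≈ 6.024.
The transfer multiplier is c × k ≈ 5.024, so ΔY = k × (c·ΔTR) = (−$346.11 billion) / 0.166 = −$2,085 billion.

−$2,085 billion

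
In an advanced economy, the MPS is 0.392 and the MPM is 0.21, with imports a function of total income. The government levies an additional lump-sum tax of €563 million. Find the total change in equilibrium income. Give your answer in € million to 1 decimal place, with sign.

MPC = 1 − MPS = 1 − 0.392 = 0.608.
A lump-sum tax change of +€563 million shifts disposable income by −€563 million; first-round consumption changes by −c × ΔT = −0.608 × (+€563 million) = −€342.304 million.
Expenditure multiplier = 1/(1 − c + m) = 1/(1 − 0.608 + 0.21) = 1/0.602 ≈ 1.661.
The tax multiplier is −c × k ≈ −1.01, so ΔY = k × (−c·ΔT) = (−€342.304 million) / 0.602 ≈ −€568.6 million.

−€568.6 million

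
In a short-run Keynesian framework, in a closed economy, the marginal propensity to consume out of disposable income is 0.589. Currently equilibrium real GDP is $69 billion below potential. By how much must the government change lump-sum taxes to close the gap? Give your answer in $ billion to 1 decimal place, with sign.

Spending multiplier = 1/(1 − MPC) = 1/(1 − 0.589) = 1/0.411 ≈ 2.433.
Tax multiplier = −c·k = −0.589/0.411 ≈ −1.433. Need ΔY = +$69 billion, so ΔT = ΔY/(−c·k) = −(+$69 billion) × 0.411 / 0.589 ≈ −$48.1 billion.
The government should cut lump-sum taxes by $48.1 billion.

−$48.1 billion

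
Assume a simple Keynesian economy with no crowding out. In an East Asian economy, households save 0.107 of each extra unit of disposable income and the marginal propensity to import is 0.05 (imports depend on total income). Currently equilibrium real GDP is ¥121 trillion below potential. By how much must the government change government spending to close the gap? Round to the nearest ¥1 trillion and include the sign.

MPC = 1 − MPS = 1 − 0.107 = 0.893.
Spending multiplier = 1/(1 − c + m) = 1/(1 − 0.893 + 0.05) = 1/0.157 ≈ 6.369.
Need ΔY = +¥121 trillion, so ΔG = ΔY/k = (+¥121 trillion) × 0.157 ≈ +¥19 trillion.
The government should increase government spending by ¥19 trillion.

+¥19 trillion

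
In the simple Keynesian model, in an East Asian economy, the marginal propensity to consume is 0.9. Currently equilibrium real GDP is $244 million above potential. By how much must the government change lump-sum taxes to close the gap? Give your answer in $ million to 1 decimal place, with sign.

+$27.1 million

Spending multiplier = 1/(1 − MPC) = 1/(1 − 0.9) = 1/0.1 = 10.
Tax multiplier = −c·k = −0.9/0.1 = −9. Need ΔY = −$244 million, so ΔT = ΔY/(−c·k) = −(−$244 million) × 0.1 / 0.9 ≈ +$27.1 million.
The government should raise lump-sum taxes by $27.1 million.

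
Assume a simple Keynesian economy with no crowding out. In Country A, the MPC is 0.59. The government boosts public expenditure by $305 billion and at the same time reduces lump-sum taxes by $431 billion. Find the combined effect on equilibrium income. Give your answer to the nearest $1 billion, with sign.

+$1,364 billion

Expenditure multiplier = 1/(1 − MPC) = 1/(1 − 0.59) = 1/0.41 ≈ 2.439.
ΔG contributes k·ΔG = (+$305 billion) / 0.41 ≈ +$743.9 billion.
ΔT of −$431 billion changes first-round spending by −c·ΔT = +$254.29 billion, contributing k·(−c·ΔT) = (+$254.29 billion) / 0.41 ≈ +$620.2 billion.
Net ΔY = k(ΔG − c·ΔT) = (+$559.29 billion) / 0.41 ≈ +$1,364 billion.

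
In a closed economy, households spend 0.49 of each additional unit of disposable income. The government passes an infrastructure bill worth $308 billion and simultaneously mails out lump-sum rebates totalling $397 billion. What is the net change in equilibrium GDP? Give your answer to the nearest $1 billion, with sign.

+$985 billion

Expenditure multiplier = 1/(1 − MPC) = 1/(1 − 0.49) = 1/0.51 ≈ 1.961.
ΔG contributes k·ΔG = (+$308 billion) / 0.51 ≈ +$603.9 billion.
ΔT of −$397 billion changes first-round spending by −c·ΔT = +$194.53 billion, contributing k·(−c·ΔT) = (+$194.53 billion) / 0.51 ≈ +$381.4 billion.
Net ΔY = k(ΔG − c·ΔT) = (+$502.53 billion) / 0.51 ≈ +$985 billion.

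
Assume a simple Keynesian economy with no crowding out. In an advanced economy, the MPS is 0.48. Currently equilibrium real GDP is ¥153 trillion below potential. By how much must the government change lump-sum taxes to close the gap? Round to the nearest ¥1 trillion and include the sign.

−¥141 trillion

MPC = 1 − MPS = 1 − 0.48 = 0.52.
Spending multiplier = 1/(1 − MPC) = 1/(1 − 0.52) = 1/0.48 ≈ 2.083.
Tax multiplier = −c·k = −0.52/0.48 ≈ −1.083. Need ΔY = +¥153 trillion, so ΔT = ΔY/(−c·k) = −(+¥153 trillion) × 0.48 / 0.52 ≈ −¥141 trillion.
The government should cut lump-sum taxes by ¥141 trillion.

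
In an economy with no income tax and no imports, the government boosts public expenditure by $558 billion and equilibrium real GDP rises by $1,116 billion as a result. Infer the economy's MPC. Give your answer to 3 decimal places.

Implied spending multiplier k = ΔY/ΔG = 1,116/558 = 2.
Since k = 1/(1 − MPC), MPC = 1 − 1/k = 1 − ΔG/ΔY = 1 − 558/1,116 = 0.500.

0.500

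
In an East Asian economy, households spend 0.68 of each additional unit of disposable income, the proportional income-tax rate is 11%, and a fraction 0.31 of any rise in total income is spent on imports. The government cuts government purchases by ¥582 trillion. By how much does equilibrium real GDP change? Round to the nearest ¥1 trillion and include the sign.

−¥826 trillion

Government-spending multiplier = 1/(1 − c(1−t) + m) = 1/(1 − 0.68×0.89 + 0.31) = 1/0.7048 ≈ 1.419.
ΔY = k × ΔG = (−¥582 trillion) / 0.7048 ≈ −¥826 trillion.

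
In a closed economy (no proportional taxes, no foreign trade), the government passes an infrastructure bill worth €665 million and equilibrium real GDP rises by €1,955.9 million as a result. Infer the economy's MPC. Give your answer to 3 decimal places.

0.660

Implied spending multiplier k = ΔY/ΔG = 1,955.9/665 ≈ 2.9412.
Since k = 1/(1 − MPC), MPC = 1 − 1/k = 1 − ΔG/ΔY = 1 − 665/1,955.9 ≈ 0.660.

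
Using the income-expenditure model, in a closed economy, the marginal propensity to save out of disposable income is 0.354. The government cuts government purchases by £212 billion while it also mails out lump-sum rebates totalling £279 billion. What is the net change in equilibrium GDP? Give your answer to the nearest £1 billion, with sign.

−£90 billion

MPC = 1 − MPS = 1 − 0.354 = 0.646.
Expenditure multiplier = 1/(1 − MPC) = 1/(1 − 0.646) = 1/0.354 ≈ 2.825.
ΔG contributes k·ΔG = (−£212 billion) / 0.354 ≈ −£598.9 billion.
ΔT of −£279 billion changes first-round spending by −c·ΔT = +£180.234 billion, contributing k·(−c·ΔT) = (+£180.234 billion) / 0.354 ≈ +£509.1 billion.
Net ΔY = k(ΔG − c·ΔT) = (−£31.766 billion) / 0.354 ≈ −£90 billion.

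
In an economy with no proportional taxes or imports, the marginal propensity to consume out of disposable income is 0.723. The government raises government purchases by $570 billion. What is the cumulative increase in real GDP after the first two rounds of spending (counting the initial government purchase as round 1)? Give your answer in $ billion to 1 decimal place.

Round 1 adds ΔG = $570 billion; each later round is MPC = 0.723 times the previous.
After 2 rounds: 570 + 412.11 = ΔG·(1 − c^2)/(1 − c) = 570 × (1 − 0.522729)/0.277 ≈ $982.1 billion.

$982.1 billion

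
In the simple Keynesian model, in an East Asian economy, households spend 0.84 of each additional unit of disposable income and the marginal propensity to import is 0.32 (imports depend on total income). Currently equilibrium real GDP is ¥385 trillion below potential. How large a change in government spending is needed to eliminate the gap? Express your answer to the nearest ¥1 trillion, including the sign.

Spending multiplier = 1/(1 − c + m) = 1/(1 − 0.84 + 0.32) = 1/0.48 ≈ 2.083.
Need ΔY = +¥385 trillion, so ΔG = ΔY/k = (+¥385 trillion) × 0.48 ≈ +¥185 trillion.
The government should increase government spending by ¥185 trillion.

+¥185 trillion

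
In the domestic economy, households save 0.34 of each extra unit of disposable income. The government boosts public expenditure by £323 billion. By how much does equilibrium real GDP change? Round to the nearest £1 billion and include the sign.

+£950 billion

MPC = 1 − MPS = 1 − 0.34 = 0.66.
Expenditure multiplier = 1/(1 − MPC) = 1/(1 − 0.66) = 1/0.34 ≈ 2.941.
ΔY = k × ΔG = (+£323 billion) / 0.34 = +£950 billion.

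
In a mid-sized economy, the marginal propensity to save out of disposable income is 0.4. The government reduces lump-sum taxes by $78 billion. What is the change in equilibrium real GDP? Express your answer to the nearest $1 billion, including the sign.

MPC = 1 − MPS = 1 − 0.4 = 0.6.
A lump-sum tax change of −$78 billion shifts disposable income by +$78 billion; first-round consumption changes by −c × ΔT = −0.6 × (−$78 billion) = +$46.8 billion.
Expenditure multiplier = 1/(1 − MPC) = 1/(1 − 0.6) = 1/0.4 = 2.5.
The tax multiplier is −c × k = −1.5, so ΔY = k × (−c·ΔT) = (+$46.8 billion) / 0.4 = +$117 billion.

+$117 billion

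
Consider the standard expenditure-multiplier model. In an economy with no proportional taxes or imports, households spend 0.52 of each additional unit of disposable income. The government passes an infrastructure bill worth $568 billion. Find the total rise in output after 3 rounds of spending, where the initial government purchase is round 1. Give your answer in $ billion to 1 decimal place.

Round 1 adds ΔG = $568 billion; each later round is MPC = 0.52 times the previous.
After 3 rounds: 568 + 295.36 + 153.5872 = ΔG·(1 − c^3)/(1 − c) = 568 × (1 − 0.140608)/0.48 ≈ $1,016.9 billion.

$1,016.9 billion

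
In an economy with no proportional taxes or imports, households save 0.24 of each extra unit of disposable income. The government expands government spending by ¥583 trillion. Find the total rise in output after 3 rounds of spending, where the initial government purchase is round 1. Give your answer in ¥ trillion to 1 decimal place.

MPC = 1 − MPS = 1 − 0.24 = 0.76.
Round 1 adds ΔG = ¥583 trillion; each later round is MPC = 0.76 times the previous.
After 3 rounds: 583 + 443.08 + 336.7408 = ΔG·(1 − c^3)/(1 − c) = 583 × (1 − 0.438976)/0.24 ≈ ¥1,362.8 trillion.

¥1,362.8 trillion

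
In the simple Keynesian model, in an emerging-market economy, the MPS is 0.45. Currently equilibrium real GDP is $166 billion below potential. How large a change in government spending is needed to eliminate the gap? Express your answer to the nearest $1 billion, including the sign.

MPC = 1 − MPS = 1 − 0.45 = 0.55.
Spending multiplier = 1/(1 − MPC) = 1/(1 − 0.55) = 1/0.45 ≈ 2.222.
Need ΔY = +$166 billion, so ΔG = ΔY/k = (+$166 billion) × 0.45 ≈ +$75 billion.
The government should increase government spending by $75 billion.

+$75 billion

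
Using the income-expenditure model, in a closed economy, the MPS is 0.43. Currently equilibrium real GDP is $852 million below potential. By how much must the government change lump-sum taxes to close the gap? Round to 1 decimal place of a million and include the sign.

MPC = 1 − MPS = 1 − 0.43 = 0.57.
Spending multiplier = 1/(1 − MPC) = 1/(1 − 0.57) = 1/0.43 ≈ 2.326.
Tax multiplier = −c·k = −0.57/0.43 ≈ −1.326. Need ΔY = +$852 million, so ΔT = ΔY/(−c·k) = −(+$852 million) × 0.43 / 0.57 ≈ −$642.7 million.
The government should cut lump-sum taxes by $642.7 million.

−$642.7 million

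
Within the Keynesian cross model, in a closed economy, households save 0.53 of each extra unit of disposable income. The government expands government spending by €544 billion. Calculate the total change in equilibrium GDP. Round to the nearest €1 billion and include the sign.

+€1,026 billion

MPC = 1 − MPS = 1 − 0.53 = 0.47.
Spending multiplier = 1/(1 − MPC) = 1/(1 − 0.47) = 1/0.53 ≈ 1.887.
ΔY = k × ΔG = (+€544 billion) / 0.53 ≈ +€1,026 billion.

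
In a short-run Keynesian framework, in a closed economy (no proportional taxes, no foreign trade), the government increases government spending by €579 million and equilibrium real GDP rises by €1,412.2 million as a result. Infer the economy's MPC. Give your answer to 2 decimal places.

0.59

Implied spending multiplier k = ΔY/ΔG = 1,412.2/579 ≈ 2.439.
Since k = 1/(1 − MPC), MPC = 1 − 1/k = 1 − ΔG/ΔY = 1 − 579/1,412.2 ≈ 0.59.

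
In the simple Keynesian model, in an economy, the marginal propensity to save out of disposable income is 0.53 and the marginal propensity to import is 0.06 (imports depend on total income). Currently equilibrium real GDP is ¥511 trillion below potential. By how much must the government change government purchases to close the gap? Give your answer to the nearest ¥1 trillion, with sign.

MPC = 1 − MPS = 1 − 0.53 = 0.47.
Spending multiplier = 1/(1 − c + m) = 1/(1 − 0.47 + 0.06) = 1/0.59 ≈ 1.695.
Need ΔY = +¥511 trillion, so ΔG = ΔY/k = (+¥511 trillion) × 0.59 ≈ +¥301 trillion.
The government should increase government purchases by ¥301 trillion.

+¥301 trillion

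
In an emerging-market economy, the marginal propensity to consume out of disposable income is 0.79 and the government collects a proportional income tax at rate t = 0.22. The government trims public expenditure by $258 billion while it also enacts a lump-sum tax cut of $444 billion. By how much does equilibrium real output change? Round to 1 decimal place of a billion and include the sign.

Expenditure multiplier = 1/(1 − c(1−t)) = 1/(1 − 0.79×0.78) = 1/0.3838 ≈ 2.606.
ΔG contributes k·ΔG = (−$258 billion) / 0.3838 ≈ −$672.2 billion.
ΔT of −$444 billion changes first-round spending by −c·ΔT = +$350.76 billion, contributing k·(−c·ΔT) = (+$350.76 billion) / 0.3838 ≈ +$913.9 billion.
Net ΔY = k(ΔG − c·ΔT) = (+$92.76 billion) / 0.3838 ≈ +$241.7 billion.

+$241.7 billion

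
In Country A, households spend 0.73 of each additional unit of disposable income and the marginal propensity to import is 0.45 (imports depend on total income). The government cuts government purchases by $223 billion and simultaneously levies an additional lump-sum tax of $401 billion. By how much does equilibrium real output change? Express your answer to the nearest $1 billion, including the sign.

Expenditure multiplier = 1/(1 − c + m) = 1/(1 − 0.73 + 0.45) = 1/0.72 ≈ 1.389.
ΔG contributes k·ΔG = (−$223 billion) / 0.72 ≈ −$309.7 billion.
ΔT of +$401 billion changes first-round spending by −c·ΔT = −$292.73 billion, contributing k·(−c·ΔT) = (−$292.73 billion) / 0.72 ≈ −$406.6 billion.
Net ΔY = k(ΔG − c·ΔT) = (−$515.73 billion) / 0.72 ≈ −$716 billion.

−$716 billion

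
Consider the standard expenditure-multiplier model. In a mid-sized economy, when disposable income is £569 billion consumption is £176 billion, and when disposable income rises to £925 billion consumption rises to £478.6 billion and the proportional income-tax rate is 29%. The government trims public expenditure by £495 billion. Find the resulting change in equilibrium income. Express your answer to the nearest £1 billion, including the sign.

MPC = ΔC/ΔYd = (478.6 − 176)/(925 − 569) = 302.6/356 = 0.85.
Spending multiplier = 1/(1 − c(1−t)) = 1/(1 − 0.85×0.71) = 1/0.3965 ≈ 2.522.
ΔY = k × ΔG = (−£495 billion) / 0.3965 ≈ −£1,248 billion.

−£1,248 billion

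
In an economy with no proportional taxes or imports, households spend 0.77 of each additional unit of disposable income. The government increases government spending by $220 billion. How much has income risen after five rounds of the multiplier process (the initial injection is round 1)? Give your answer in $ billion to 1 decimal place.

$697.6 billion

Round 1 adds ΔG = $220 billion; each later round is MPC = 0.77 times the previous.
After 5 rounds: 220 + 169.4 + 130.438 + 100.43726 + 77.3366902 = ΔG·(1 − c^5)/(1 − c) = 220 × (1 − 0.2706784157)/0.23 ≈ $697.6 billion.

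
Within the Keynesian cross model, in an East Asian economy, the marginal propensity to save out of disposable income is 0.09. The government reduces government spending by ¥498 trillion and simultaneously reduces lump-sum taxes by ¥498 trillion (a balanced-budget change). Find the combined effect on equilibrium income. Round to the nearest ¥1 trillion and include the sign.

−¥498 trillion

MPC = 1 − MPS = 1 − 0.09 = 0.91.
Expenditure multiplier = 1/(1 − MPC) = 1/(1 − 0.91) = 1/0.09 ≈ 11.111.
ΔG contributes k·ΔG = (−¥498 trillion) / 0.09 ≈ −¥5,533.3 trillion.
ΔT of −¥498 trillion changes first-round spending by −c·ΔT = +¥453.18 trillion, contributing k·(−c·ΔT) = (+¥453.18 trillion) / 0.09 ≈ +¥5,035.3 trillion.
With ΔG = ΔT and no other leakages, the balanced-budget multiplier is 1, so ΔY = ΔG = −¥498 trillion.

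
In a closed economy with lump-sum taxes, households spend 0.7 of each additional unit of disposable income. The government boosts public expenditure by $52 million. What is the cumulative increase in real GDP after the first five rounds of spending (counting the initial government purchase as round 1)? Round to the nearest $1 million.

$144 million

Round 1 adds ΔG = $52 million; each later round is MPC = 0.7 times the previous.
After 5 rounds: 52 + 36.4 + 25.48 + 17.836 + 12.4852 = ΔG·(1 − c^5)/(1 − c) = 52 × (1 − 0.16807)/0.3 ≈ $144 million.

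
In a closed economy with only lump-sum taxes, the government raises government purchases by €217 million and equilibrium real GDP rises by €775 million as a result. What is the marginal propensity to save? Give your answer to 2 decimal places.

0.28

Implied spending multiplier k = ΔY/ΔG = 775/217 ≈ 3.5714.
Since k = 1/(1 − MPC), MPC = 1 − 1/k = 1 − ΔG/ΔY = 1 − 217/775 = 0.72.
MPS = 1 − MPC = 0.28.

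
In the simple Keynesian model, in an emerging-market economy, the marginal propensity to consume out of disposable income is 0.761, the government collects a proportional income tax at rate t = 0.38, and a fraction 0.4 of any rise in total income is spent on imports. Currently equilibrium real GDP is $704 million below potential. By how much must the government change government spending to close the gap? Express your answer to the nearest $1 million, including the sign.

Spending multiplier = 1/(1 − c(1−t) + m) = 1/(1 − 0.761×0.62 + 0.4) = 1/0.92818 ≈ 1.077.
Need ΔY = +$704 million, so ΔG = ΔY/k = (+$704 million) × 0.92818 ≈ +$653 million.
The government should increase government spending by $653 million.

+$653 million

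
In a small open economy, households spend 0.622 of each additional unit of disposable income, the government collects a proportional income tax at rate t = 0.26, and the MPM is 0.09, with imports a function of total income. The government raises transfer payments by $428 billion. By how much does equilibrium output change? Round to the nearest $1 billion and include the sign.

The transfer change shifts disposable income by +$428 billion, so first-round consumption changes by c·ΔTR = 0.622 × (+$428 billion) = +$266.216 billion.
Expenditure multiplier = 1/(1 − c(1−t) + m) = 1/(1 − 0.622×0.74 + 0.09) = 1/0.62972 ≈ 1.588.
The transfer multiplier is c × k ≈ 0.988, so ΔY = k × (c·ΔTR) = (+$266.216 billion) / 0.62972 ≈ +$423 billion.

+$423 billion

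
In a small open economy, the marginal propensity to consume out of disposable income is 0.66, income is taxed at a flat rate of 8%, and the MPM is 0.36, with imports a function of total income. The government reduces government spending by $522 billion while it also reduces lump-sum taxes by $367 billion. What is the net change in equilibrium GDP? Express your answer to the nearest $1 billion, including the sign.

Expenditure multiplier = 1/(1 − c(1−t) + m) = 1/(1 − 0.66×0.92 + 0.36) = 1/0.7528 ≈ 1.328.
ΔG contributes k·ΔG = (−$522 billion) / 0.7528 ≈ −$693.4 billion.
ΔT of −$367 billion changes first-round spending by −c·ΔT = +$242.22 billion, contributing k·(−c·ΔT) = (+$242.22 billion) / 0.7528 ≈ +$321.8 billion.
Net ΔY = k(ΔG − c·ΔT) = (−$279.78 billion) / 0.7528 ≈ −$372 billion.

−$372 billion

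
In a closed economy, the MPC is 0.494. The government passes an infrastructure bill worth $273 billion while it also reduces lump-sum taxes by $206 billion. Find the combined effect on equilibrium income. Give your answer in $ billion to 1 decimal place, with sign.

Expenditure multiplier = 1/(1 − MPC) = 1/(1 − 0.494) = 1/0.506 ≈ 1.976.
ΔG contributes k·ΔG = (+$273 billion) / 0.506 ≈ +$539.5 billion.
ΔT of −$206 billion changes first-round spending by −c·ΔT = +$101.764 billion, contributing k·(−c·ΔT) = (+$101.764 billion) / 0.506 ≈ +$201.1 billion.
Net ΔY = k(ΔG − c·ΔT) = (+$374.764 billion) / 0.506 ≈ +$740.6 billion.

+$740.6 billion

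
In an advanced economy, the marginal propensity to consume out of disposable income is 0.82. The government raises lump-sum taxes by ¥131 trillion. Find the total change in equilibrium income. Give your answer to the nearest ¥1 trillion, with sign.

−¥597 trillion

A lump-sum tax change of +¥131 trillion shifts disposable income by −¥131 trillion; first-round consumption changes by −c × ΔT = −0.82 × (+¥131 trillion) = −¥107.42 trillion.
Expenditure multiplier = 1/(1 − MPC) = 1/(1 − 0.82) = 1/0.18 ≈ 5.556.
The tax multiplier is −c × k ≈ −4.556, so ΔY = k × (−c·ΔT) = (−¥107.42 trillion) / 0.18 ≈ −¥597 trillion.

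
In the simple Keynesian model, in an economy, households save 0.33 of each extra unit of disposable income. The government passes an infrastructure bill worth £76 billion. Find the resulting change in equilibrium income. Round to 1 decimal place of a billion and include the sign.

+£230.3 billion

MPC = 1 − MPS = 1 − 0.33 = 0.67.
Spending multiplier = 1/(1 − MPC) = 1/(1 − 0.67) = 1/0.33 ≈ 3.03.
ΔY = k × ΔG = (+£76 billion) / 0.33 ≈ +£230.3 billion.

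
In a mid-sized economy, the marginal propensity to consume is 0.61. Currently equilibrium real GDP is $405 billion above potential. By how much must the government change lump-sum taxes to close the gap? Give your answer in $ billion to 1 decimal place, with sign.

+$258.9 billion

Spending multiplier = 1/(1 − MPC) = 1/(1 − 0.61) = 1/0.39 ≈ 2.564.
Tax multiplier = −c·k = −0.61/0.39 ≈ −1.564. Need ΔY = −$405 billion, so ΔT = ΔY/(−c·k) = −(−$405 billion) × 0.39 / 0.61 ≈ +$258.9 billion.
The government should raise lump-sum taxes by $258.9 billion.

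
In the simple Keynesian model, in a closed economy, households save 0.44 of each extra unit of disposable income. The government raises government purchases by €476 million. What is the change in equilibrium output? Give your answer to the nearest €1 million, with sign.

MPC = 1 − MPS = 1 − 0.44 = 0.56.
Government-spending multiplier = 1/(1 − MPC) = 1/(1 − 0.56) = 1/0.44 ≈ 2.273.
ΔY = k × ΔG = (+€476 million) / 0.44 ≈ +€1,082 million.

+€1,082 million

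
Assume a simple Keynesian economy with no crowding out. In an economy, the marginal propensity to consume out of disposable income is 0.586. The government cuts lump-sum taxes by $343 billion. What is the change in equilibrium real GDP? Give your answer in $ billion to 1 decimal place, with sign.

A lump-sum tax change of −$343 billion shifts disposable income by +$343 billion; first-round consumption changes by −c × ΔT = −0.586 × (−$343 billion) = +$200.998 billion.
Expenditure multiplier = 1/(1 − MPC) = 1/(1 − 0.586) = 1/0.414 ≈ 2.415.
The tax multiplier is −c × k ≈ −1.415, so ΔY = k × (−c·ΔT) = (+$200.998 billion) / 0.414 ≈ +$485.5 billion.

+$485.5 billion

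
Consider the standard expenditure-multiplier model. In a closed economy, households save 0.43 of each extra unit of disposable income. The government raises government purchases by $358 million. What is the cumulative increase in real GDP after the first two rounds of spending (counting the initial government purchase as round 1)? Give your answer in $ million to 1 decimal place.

MPC = 1 − MPS = 1 − 0.43 = 0.57.
Round 1 adds ΔG = $358 million; each later round is MPC = 0.57 times the previous.
After 2 rounds: 358 + 204.06 = ΔG·(1 − c^2)/(1 − c) = 358 × (1 − 0.3249)/0.43 ≈ $562.1 million.

$562.1 million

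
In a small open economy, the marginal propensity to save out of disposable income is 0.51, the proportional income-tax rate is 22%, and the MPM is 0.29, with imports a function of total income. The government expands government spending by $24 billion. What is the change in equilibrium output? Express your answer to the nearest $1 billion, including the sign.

MPC = 1 − MPS = 1 − 0.51 = 0.49.
Government-spending multiplier = 1/(1 − c(1−t) + m) = 1/(1 − 0.49×0.78 + 0.29) = 1/0.9078 ≈ 1.102.
ΔY = k × ΔG = (+$24 billion) / 0.9078 ≈ +$26 billion.

+$26 billion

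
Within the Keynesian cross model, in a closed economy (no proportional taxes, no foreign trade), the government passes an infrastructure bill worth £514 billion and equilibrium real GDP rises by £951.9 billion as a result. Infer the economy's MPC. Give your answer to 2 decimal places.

Implied spending multiplier k = ΔY/ΔG = 951.9/514 ≈ 1.8519.
Since k = 1/(1 − MPC), MPC = 1 − 1/k = 1 − ΔG/ΔY = 1 − 514/951.9 ≈ 0.46.

0.46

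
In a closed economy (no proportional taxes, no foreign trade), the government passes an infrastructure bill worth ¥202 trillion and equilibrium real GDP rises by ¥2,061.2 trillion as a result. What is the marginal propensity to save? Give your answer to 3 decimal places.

Implied spending multiplier k = ΔY/ΔG = 2,061.2/202 ≈ 10.204.
Since k = 1/(1 − MPC), MPC = 1 − 1/k = 1 − ΔG/ΔY = 1 − 202/2,061.2 ≈ 0.902.
MPS = 1 − MPC = 0.098.

0.098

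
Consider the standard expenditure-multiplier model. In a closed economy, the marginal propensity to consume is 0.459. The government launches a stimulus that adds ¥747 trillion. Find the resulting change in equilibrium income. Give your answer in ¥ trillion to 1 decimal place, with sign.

+¥1,380.8 trillion

Expenditure multiplier = 1/(1 − MPC) = 1/(1 − 0.459) = 1/0.541 ≈ 1.848.
ΔY = k × ΔG = (+¥747 trillion) / 0.541 ≈ +¥1,380.8 trillion.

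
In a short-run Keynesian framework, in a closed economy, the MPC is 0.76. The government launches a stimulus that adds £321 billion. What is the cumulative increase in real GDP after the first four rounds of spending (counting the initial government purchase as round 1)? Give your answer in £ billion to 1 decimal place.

£891.3 billion

Round 1 adds ΔG = £321 billion; each later round is MPC = 0.76 times the previous.
After 4 rounds: 321 + 243.96 + 185.4096 + 140.911296 = ΔG·(1 − c^4)/(1 − c) = 321 × (1 − 0.33362176)/0.24 ≈ £891.3 billion.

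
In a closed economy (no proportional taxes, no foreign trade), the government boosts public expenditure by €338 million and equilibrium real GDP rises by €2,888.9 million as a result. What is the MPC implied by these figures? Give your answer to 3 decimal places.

0.883

Implied spending multiplier k = ΔY/ΔG = 2,888.9/338 ≈ 8.547.
Since k = 1/(1 − MPC), MPC = 1 − 1/k = 1 − ΔG/ΔY = 1 − 338/2,888.9 ≈ 0.883.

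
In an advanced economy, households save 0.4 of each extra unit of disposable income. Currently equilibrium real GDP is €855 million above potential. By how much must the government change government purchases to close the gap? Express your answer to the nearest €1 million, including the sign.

MPC = 1 − MPS = 1 − 0.4 = 0.6.
Spending multiplier = 1/(1 − MPC) = 1/(1 − 0.6) = 1/0.4 = 2.5.
Need ΔY = −€855 million, so ΔG = ΔY/k = (−€855 million) × 0.4 = −€342 million.
The government should cut government purchases by €342 million.

−€342 million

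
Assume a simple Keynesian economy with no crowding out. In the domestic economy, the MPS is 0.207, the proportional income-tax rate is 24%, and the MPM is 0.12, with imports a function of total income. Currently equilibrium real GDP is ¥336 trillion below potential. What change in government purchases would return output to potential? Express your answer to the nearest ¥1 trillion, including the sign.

+¥174 trillion

MPC = 1 − MPS = 1 − 0.207 = 0.793.
Spending multiplier = 1/(1 − c(1−t) + m) = 1/(1 − 0.793×0.76 + 0.12) = 1/0.51732 ≈ 1.933.
Need ΔY = +¥336 trillion, so ΔG = ΔY/k = (+¥336 trillion) × 0.51732 ≈ +¥174 trillion.
The government should increase government purchases by ¥174 trillion.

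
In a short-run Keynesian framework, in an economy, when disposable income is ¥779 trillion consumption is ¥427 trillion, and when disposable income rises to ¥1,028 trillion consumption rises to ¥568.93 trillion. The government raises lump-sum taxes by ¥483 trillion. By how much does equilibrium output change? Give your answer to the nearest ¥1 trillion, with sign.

MPC = ΔC/ΔYd = (568.93 − 427)/(1,028 − 779) = 141.93/249 = 0.57.
A lump-sum tax change of +¥483 trillion shifts disposable income by −¥483 trillion; first-round consumption changes by −c × ΔT = −0.57 × (+¥483 trillion) = −¥275.31 trillion.
Expenditure multiplier = 1/(1 − MPC) = 1/(1 − 0.57) = 1/0.43 ≈ 2.326.
The tax multiplier is −c × k ≈ −1.326, so ΔY = k × (−c·ΔT) = (−¥275.31 trillion) / 0.43 ≈ −¥640 trillion.

−¥640 trillion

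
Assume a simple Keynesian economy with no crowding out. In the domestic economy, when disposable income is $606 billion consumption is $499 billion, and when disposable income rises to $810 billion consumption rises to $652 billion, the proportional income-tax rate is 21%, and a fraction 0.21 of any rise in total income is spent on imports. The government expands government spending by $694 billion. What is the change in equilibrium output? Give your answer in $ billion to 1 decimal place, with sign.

MPC = ΔC/ΔYd = (652 − 499)/(810 − 606) = 153/204 = 0.75.
Government-spending multiplier = 1/(1 − c(1−t) + m) = 1/(1 − 0.75×0.79 + 0.21) = 1/0.6175 ≈ 1.619.
ΔY = k × ΔG = (+$694 billion) / 0.6175 ≈ +$1,123.9 billion.

+$1,123.9 billion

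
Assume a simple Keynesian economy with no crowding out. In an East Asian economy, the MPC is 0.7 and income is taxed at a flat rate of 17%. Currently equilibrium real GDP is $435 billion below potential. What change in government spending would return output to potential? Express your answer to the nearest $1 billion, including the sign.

+$182 billion

Spending multiplier = 1/(1 − c(1−t)) = 1/(1 − 0.7×0.83) = 1/0.419 ≈ 2.387.
Need ΔY = +$435 billion, so ΔG = ΔY/k = (+$435 billion) × 0.419 ≈ +$182 billion.
The government should increase government spending by $182 billion.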